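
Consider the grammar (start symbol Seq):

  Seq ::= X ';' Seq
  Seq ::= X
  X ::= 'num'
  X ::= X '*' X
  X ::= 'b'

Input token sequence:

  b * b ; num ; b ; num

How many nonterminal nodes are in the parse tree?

[Seq [X [X b] * [X b]] ; [Seq [X num] ; [Seq [X b] ; [Seq [X num]]]]]

10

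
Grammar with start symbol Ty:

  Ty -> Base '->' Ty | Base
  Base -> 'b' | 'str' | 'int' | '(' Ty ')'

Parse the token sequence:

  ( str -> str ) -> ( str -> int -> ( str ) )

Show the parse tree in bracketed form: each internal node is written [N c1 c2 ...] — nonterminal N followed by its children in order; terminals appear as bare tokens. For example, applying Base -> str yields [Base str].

Ty
Base -> Ty
( Ty ) -> Ty
( Base -> Ty ) -> Ty
( str -> Ty ) -> Ty
( str -> Base ) -> Ty
( str -> str ) -> Ty
( str -> str ) -> Base
( str -> str ) -> ( Ty )
( str -> str ) -> ( Base -> Ty )
( str -> str ) -> ( str -> Ty )
( str -> str ) -> ( str -> Base -> Ty )
( str -> str ) -> ( str -> int -> Ty )
( str -> str ) -> ( str -> int -> Base )
( str -> str ) -> ( str -> int -> ( Ty ) )
( str -> str ) -> ( str -> int -> ( Base ) )
( str -> str ) -> ( str -> int -> ( str ) )

[Ty [Base ( [Ty [Base str] -> [Ty [Base str]]] )] -> [Ty [Base ( [Ty [Base str] -> [Ty [Base int] -> [Ty [Base ( [Ty [Base str]] )]]]] )]]]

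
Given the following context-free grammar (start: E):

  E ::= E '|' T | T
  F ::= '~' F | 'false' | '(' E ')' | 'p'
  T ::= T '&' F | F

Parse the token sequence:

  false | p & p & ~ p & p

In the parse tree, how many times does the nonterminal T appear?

5

[E [E [T [F false]]] | [T [T [T [T [F p]] & [F p]] & [F ~ [F p]]] & [F p]]]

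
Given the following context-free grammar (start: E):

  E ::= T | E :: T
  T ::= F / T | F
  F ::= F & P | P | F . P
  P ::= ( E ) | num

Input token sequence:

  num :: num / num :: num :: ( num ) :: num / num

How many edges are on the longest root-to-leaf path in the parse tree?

[E [E [E [E [E [T [F [P num]]]] :: [T [F [P num]] / [T [F [P num]]]]] :: [T [F [P num]]]] :: [T [F [P ( [E [T [F [P num]]]] )]]]] :: [T [F [P num]] / [T [F [P num]]]]]

9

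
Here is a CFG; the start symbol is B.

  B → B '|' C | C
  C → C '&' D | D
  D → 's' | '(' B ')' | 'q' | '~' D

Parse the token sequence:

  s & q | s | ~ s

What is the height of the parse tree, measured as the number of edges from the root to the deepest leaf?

6

[B [B [B [C [C [D s]] & [D q]]] | [C [D s]]] | [C [D ~ [D s]]]]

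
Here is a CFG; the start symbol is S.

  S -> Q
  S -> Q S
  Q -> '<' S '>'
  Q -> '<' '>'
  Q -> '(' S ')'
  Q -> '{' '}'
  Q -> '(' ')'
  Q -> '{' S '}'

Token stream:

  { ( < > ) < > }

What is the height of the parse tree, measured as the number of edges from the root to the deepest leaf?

[S [Q { [S [Q ( [S [Q < >]] )] [S [Q < >]]] }]]

6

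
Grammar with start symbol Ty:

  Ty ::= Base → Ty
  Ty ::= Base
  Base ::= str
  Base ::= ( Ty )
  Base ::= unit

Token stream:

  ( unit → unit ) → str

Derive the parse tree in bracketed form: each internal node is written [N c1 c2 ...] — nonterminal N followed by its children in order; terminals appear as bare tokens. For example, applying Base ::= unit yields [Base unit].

Ty
Base → Ty
( Ty ) → Ty
( Base → Ty ) → Ty
( unit → Ty ) → Ty
( unit → Base ) → Ty
( unit → unit ) → Ty
( unit → unit ) → Base
( unit → unit ) → str

[Ty [Base ( [Ty [Base unit] → [Ty [Base unit]]] )] → [Ty [Base str]]]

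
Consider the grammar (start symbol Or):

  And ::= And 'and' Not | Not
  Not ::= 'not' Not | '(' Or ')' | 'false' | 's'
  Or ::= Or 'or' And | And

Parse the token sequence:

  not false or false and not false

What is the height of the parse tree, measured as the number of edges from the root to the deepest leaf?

[Or [Or [And [Not not [Not false]]]] or [And [And [Not false]] and [Not not [Not false]]]]

5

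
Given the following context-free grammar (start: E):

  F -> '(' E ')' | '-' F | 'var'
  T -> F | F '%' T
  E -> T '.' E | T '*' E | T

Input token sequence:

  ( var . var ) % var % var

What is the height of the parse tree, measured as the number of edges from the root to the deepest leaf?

[E [T [F ( [E [T [F var]] . [E [T [F var]]]] )] % [T [F var] % [T [F var]]]]]

7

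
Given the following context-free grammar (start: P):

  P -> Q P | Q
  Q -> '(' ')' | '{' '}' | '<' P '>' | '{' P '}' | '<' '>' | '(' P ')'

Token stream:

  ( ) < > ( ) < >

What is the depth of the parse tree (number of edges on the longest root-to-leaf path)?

5

[P [Q ( )] [P [Q < >] [P [Q ( )] [P [Q < >]]]]]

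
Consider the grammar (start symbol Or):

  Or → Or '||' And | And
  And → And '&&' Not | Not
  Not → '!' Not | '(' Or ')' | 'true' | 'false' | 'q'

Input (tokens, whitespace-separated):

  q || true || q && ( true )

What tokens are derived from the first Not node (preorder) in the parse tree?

[Or [Or [Or [And [Not q]]] || [And [Not true]]] || [And [And [Not q]] && [Not ( [Or [And [Not true]]] )]]]

q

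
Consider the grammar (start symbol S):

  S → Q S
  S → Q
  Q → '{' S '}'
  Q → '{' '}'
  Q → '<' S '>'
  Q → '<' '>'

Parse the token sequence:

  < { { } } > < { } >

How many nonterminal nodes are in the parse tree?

10

[S [Q < [S [Q { [S [Q { }]] }]] >] [S [Q < [S [Q { }]] >]]]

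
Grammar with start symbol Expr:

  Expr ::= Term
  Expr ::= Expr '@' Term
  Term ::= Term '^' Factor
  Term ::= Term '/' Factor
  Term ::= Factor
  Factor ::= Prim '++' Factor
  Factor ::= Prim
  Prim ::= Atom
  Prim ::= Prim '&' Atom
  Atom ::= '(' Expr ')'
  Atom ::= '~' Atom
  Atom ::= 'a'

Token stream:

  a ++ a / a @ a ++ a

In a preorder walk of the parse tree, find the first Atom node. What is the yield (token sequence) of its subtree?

[Expr [Expr [Term [Term [Factor [Prim [Atom a]] ++ [Factor [Prim [Atom a]]]]] / [Factor [Prim [Atom a]]]]] @ [Term [Factor [Prim [Atom a]] ++ [Factor [Prim [Atom a]]]]]]

a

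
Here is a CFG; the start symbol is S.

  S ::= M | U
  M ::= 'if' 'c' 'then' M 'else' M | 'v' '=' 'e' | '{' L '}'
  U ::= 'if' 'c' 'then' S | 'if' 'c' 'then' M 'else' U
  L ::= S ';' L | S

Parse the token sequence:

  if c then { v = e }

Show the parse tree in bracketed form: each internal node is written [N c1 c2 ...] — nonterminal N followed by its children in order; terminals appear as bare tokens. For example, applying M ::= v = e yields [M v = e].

[S [U if c then [S [M { [L [S [M v = e]]] }]]]]

S
U
if c then S
if c then M
if c then { L }
if c then { S }
if c then { M }
if c then { v = e }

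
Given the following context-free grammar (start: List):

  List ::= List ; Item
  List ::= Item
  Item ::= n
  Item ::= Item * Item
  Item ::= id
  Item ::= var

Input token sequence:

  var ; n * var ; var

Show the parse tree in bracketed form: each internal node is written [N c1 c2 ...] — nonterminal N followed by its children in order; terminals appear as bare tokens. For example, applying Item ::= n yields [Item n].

[List [List [List [Item var]] ; [Item [Item n] * [Item var]]] ; [Item var]]

List
List ; Item
List ; Item ; Item
Item ; Item ; Item
var ; Item ; Item
var ; Item * Item ; Item
var ; n * Item ; Item
var ; n * var ; Item
var ; n * var ; var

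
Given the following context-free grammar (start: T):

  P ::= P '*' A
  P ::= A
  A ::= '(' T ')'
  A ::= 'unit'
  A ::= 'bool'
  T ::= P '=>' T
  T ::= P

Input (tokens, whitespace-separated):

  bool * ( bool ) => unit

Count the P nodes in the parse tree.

4

[T [P [P [A bool]] * [A ( [T [P [A bool]]] )]] => [T [P [A unit]]]]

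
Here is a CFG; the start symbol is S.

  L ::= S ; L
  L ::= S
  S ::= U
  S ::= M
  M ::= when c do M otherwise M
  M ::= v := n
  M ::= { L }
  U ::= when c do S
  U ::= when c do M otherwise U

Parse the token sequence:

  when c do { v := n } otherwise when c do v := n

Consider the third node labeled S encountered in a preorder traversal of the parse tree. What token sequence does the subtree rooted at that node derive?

v := n

[S [U when c do [M { [L [S [M v := n]]] }] otherwise [U when c do [S [M v := n]]]]]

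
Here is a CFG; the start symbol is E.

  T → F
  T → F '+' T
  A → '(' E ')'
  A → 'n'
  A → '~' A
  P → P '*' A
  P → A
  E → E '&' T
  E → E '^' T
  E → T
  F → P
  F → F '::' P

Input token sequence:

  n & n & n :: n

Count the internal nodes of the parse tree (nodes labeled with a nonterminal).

[E [E [E [T [F [P [A n]]]]] & [T [F [P [A n]]]]] & [T [F [F [P [A n]]] :: [P [A n]]]]]

18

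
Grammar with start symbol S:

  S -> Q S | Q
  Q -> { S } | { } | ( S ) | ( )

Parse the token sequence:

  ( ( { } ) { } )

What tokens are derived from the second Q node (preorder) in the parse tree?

[S [Q ( [S [Q ( [S [Q { }]] )] [S [Q { }]]] )]]

( { } )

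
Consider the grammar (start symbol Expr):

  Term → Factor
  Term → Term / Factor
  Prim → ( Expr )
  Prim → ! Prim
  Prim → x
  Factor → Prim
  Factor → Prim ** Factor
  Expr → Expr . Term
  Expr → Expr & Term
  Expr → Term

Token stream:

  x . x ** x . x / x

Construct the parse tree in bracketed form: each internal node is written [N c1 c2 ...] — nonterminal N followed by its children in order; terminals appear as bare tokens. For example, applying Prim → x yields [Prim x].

[Expr [Expr [Expr [Term [Factor [Prim x]]]] . [Term [Factor [Prim x] ** [Factor [Prim x]]]]] . [Term [Term [Factor [Prim x]]] / [Factor [Prim x]]]]

Expr
Expr . Term
Expr . Term . Term
Term . Term . Term
Factor . Term . Term
Prim . Term . Term
x . Term . Term
x . Factor . Term
x . Prim ** Factor . Term
x . x ** Factor . Term
x . x ** Prim . Term
x . x ** x . Term
x . x ** x . Term / Factor
x . x ** x . Factor / Factor
x . x ** x . Prim / Factor
x . x ** x . x / Factor
x . x ** x . x / Prim
x . x ** x . x / x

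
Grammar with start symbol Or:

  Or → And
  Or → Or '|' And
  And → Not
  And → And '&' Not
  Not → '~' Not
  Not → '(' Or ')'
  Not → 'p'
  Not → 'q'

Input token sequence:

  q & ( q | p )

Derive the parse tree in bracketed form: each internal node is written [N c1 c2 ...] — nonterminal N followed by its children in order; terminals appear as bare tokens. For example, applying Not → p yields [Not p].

[Or [And [And [Not q]] & [Not ( [Or [Or [And [Not q]]] | [And [Not p]]] )]]]

Or
And
And & Not
Not & Not
q & Not
q & ( Or )
q & ( Or | And )
q & ( And | And )
q & ( Not | And )
q & ( q | And )
q & ( q | Not )
q & ( q | p )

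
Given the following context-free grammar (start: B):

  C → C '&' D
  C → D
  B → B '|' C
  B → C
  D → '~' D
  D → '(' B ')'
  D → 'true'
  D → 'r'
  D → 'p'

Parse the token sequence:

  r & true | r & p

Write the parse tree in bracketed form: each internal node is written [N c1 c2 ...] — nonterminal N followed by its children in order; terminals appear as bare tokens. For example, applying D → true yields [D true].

[B [B [C [C [D r]] & [D true]]] | [C [C [D r]] & [D p]]]

B
B | C
C | C
C & D | C
D & D | C
r & D | C
r & true | C
r & true | C & D
r & true | D & D
r & true | r & D
r & true | r & p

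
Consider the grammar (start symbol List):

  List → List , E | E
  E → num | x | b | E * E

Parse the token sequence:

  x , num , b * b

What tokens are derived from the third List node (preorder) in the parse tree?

x

[List [List [List [E x]] , [E num]] , [E [E b] * [E b]]]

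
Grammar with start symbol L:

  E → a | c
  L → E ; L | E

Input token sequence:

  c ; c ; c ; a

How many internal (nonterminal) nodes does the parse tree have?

[L [E c] ; [L [E c] ; [L [E c] ; [L [E a]]]]]

8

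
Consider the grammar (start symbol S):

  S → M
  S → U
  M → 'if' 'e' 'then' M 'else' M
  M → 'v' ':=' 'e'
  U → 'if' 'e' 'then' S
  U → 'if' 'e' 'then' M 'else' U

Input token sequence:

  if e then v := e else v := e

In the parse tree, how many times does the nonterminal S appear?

1

[S [M if e then [M v := e] else [M v := e]]]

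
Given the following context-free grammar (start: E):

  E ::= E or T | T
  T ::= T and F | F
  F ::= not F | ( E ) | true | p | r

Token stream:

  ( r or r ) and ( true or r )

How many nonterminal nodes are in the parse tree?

17

[E [T [T [F ( [E [E [T [F r]]] or [T [F r]]] )]] and [F ( [E [E [T [F true]]] or [T [F r]]] )]]]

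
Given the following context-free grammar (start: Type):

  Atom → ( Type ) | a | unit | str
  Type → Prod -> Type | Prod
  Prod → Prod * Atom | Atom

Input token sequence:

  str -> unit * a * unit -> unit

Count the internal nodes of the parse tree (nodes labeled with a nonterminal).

13

[Type [Prod [Atom str]] -> [Type [Prod [Prod [Prod [Atom unit]] * [Atom a]] * [Atom unit]] -> [Type [Prod [Atom unit]]]]]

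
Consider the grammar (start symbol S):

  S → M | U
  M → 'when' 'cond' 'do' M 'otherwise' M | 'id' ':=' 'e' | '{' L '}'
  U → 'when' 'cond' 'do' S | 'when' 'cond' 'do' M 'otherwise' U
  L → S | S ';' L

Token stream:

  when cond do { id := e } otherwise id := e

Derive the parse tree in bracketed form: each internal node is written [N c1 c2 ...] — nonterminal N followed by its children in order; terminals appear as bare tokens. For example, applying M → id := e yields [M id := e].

S
M
when cond do M otherwise M
when cond do { L } otherwise M
when cond do { S } otherwise M
when cond do { M } otherwise M
when cond do { id := e } otherwise M
when cond do { id := e } otherwise id := e

[S [M when cond do [M { [L [S [M id := e]]] }] otherwise [M id := e]]]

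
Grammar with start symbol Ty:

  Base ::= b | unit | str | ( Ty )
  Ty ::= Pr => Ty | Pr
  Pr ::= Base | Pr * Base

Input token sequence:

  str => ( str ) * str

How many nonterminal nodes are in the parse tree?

11

[Ty [Pr [Base str]] => [Ty [Pr [Pr [Base ( [Ty [Pr [Base str]]] )]] * [Base str]]]]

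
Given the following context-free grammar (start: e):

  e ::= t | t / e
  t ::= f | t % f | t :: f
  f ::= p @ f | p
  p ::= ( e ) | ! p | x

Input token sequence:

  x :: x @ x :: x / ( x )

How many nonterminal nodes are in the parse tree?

[e [t [t [t [f [p x]]] :: [f [p x] @ [f [p x]]]] :: [f [p x]]] / [e [t [f [p ( [e [t [f [p x]]]] )]]]]]

20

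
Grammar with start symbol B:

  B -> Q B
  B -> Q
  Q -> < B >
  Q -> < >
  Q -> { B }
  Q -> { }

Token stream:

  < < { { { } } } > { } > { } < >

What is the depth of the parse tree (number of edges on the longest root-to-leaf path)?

[B [Q < [B [Q < [B [Q { [B [Q { [B [Q { }]] }]] }]] >] [B [Q { }]]] >] [B [Q { }] [B [Q < >]]]]

10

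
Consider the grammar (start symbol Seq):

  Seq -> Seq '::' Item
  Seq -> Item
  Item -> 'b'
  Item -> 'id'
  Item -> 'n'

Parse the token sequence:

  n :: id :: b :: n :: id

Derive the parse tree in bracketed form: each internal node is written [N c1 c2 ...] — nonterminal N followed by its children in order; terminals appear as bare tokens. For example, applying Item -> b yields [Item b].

[Seq [Seq [Seq [Seq [Seq [Item n]] :: [Item id]] :: [Item b]] :: [Item n]] :: [Item id]]

Seq
Seq :: Item
Seq :: Item :: Item
Seq :: Item :: Item :: Item
Seq :: Item :: Item :: Item :: Item
Item :: Item :: Item :: Item :: Item
n :: Item :: Item :: Item :: Item
n :: id :: Item :: Item :: Item
n :: id :: b :: Item :: Item
n :: id :: b :: n :: Item
n :: id :: b :: n :: id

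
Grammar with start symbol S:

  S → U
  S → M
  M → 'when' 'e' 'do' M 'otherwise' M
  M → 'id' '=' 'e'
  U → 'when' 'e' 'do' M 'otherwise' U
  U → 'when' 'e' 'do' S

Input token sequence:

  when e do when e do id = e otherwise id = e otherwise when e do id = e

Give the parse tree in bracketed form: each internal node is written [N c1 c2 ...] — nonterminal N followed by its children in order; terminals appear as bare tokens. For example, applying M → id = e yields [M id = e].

S
U
when e do M otherwise U
when e do when e do M otherwise M otherwise U
when e do when e do id = e otherwise M otherwise U
when e do when e do id = e otherwise id = e otherwise U
when e do when e do id = e otherwise id = e otherwise when e do S
when e do when e do id = e otherwise id = e otherwise when e do M
when e do when e do id = e otherwise id = e otherwise when e do id = e

[S [U when e do [M when e do [M id = e] otherwise [M id = e]] otherwise [U when e do [S [M id = e]]]]]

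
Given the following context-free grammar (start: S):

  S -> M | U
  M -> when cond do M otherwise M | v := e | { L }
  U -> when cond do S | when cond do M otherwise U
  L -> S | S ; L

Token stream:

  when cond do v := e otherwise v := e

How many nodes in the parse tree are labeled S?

[S [M when cond do [M v := e] otherwise [M v := e]]]

1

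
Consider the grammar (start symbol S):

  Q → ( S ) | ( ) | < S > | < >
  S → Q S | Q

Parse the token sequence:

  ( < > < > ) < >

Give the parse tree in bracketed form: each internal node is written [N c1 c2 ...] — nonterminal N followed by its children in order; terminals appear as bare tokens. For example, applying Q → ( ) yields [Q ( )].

[S [Q ( [S [Q < >] [S [Q < >]]] )] [S [Q < >]]]

S
Q S
( S ) S
( Q S ) S
( < > S ) S
( < > Q ) S
( < > < > ) S
( < > < > ) Q
( < > < > ) < >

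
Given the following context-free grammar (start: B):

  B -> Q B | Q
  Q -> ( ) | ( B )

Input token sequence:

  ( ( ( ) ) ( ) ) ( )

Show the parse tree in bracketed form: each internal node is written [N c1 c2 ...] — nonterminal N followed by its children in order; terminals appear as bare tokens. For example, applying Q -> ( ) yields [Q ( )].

[B [Q ( [B [Q ( [B [Q ( )]] )] [B [Q ( )]]] )] [B [Q ( )]]]

B
Q B
( B ) B
( Q B ) B
( ( B ) B ) B
( ( Q ) B ) B
( ( ( ) ) B ) B
( ( ( ) ) Q ) B
( ( ( ) ) ( ) ) B
( ( ( ) ) ( ) ) Q
( ( ( ) ) ( ) ) ( )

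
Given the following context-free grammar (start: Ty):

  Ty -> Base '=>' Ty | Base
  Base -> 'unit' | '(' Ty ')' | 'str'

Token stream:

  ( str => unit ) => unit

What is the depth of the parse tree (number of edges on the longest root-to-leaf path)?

5

[Ty [Base ( [Ty [Base str] => [Ty [Base unit]]] )] => [Ty [Base unit]]]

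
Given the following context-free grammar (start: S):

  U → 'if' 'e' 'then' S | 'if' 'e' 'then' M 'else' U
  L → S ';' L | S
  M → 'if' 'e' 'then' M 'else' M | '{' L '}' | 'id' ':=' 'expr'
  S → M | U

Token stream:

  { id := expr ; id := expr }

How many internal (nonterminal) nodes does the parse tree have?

[S [M { [L [S [M id := expr]] ; [L [S [M id := expr]]]] }]]

8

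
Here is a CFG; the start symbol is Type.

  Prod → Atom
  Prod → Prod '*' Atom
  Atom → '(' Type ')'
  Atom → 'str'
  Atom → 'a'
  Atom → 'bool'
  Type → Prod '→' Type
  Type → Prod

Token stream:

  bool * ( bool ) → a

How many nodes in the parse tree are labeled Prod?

4

[Type [Prod [Prod [Atom bool]] * [Atom ( [Type [Prod [Atom bool]]] )]] → [Type [Prod [Atom a]]]]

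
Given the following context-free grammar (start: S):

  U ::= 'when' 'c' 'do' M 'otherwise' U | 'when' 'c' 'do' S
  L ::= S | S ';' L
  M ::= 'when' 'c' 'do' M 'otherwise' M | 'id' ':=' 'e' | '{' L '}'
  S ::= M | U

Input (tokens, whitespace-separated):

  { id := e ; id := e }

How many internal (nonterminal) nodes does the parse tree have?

[S [M { [L [S [M id := e]] ; [L [S [M id := e]]]] }]]

8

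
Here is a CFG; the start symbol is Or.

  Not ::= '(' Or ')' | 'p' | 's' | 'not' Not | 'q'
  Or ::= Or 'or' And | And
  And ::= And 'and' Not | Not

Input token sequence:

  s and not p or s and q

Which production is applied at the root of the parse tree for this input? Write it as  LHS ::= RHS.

Or ::= Or 'or' And

[Or [Or [And [And [Not s]] and [Not not [Not p]]]] or [And [And [Not s]] and [Not q]]]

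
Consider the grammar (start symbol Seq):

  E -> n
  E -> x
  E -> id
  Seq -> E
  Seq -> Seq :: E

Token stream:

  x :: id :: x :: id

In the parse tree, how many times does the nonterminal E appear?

[Seq [Seq [Seq [Seq [E x]] :: [E id]] :: [E x]] :: [E id]]

4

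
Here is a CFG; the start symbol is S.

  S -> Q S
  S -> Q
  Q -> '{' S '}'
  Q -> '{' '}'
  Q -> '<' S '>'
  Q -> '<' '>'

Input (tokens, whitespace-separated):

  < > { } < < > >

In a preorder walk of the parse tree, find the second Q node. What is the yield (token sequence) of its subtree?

{ }

[S [Q < >] [S [Q { }] [S [Q < [S [Q < >]] >]]]]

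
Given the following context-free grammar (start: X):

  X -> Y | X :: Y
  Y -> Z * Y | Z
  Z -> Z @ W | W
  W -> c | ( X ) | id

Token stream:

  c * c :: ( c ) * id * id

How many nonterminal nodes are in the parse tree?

[X [X [Y [Z [W c]] * [Y [Z [W c]]]]] :: [Y [Z [W ( [X [Y [Z [W c]]]] )]] * [Y [Z [W id]] * [Y [Z [W id]]]]]]

21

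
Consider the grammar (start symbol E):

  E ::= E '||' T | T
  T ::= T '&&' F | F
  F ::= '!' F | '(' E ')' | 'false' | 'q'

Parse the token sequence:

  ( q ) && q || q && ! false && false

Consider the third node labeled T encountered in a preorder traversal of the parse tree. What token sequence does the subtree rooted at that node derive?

q

[E [E [T [T [F ( [E [T [F q]]] )]] && [F q]]] || [T [T [T [F q]] && [F ! [F false]]] && [F false]]]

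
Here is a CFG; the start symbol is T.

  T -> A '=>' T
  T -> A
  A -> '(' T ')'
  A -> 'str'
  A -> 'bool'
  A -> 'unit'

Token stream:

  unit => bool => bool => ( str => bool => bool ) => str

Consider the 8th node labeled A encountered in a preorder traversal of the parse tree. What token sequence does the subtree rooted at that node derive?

str

[T [A unit] => [T [A bool] => [T [A bool] => [T [A ( [T [A str] => [T [A bool] => [T [A bool]]]] )] => [T [A str]]]]]]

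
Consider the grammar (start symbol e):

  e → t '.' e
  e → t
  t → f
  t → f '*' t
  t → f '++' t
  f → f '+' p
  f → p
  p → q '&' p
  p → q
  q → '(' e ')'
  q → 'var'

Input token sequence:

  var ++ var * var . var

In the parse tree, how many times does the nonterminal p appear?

[e [t [f [p [q var]]] ++ [t [f [p [q var]]] * [t [f [p [q var]]]]]] . [e [t [f [p [q var]]]]]]

4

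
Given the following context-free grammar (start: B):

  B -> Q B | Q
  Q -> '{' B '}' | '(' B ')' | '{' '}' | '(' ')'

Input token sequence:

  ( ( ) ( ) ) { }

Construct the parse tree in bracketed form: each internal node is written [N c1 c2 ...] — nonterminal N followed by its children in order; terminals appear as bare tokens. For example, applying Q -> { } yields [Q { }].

[B [Q ( [B [Q ( )] [B [Q ( )]]] )] [B [Q { }]]]

B
Q B
( B ) B
( Q B ) B
( ( ) B ) B
( ( ) Q ) B
( ( ) ( ) ) B
( ( ) ( ) ) Q
( ( ) ( ) ) { }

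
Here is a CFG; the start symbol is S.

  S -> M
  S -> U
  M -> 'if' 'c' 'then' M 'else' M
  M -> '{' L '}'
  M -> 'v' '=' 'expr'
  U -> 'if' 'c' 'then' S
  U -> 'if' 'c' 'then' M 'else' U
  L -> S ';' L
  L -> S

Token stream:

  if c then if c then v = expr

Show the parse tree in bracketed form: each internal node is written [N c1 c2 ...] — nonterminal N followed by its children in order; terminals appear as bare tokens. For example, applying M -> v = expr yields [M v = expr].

S
U
if c then S
if c then U
if c then if c then S
if c then if c then M
if c then if c then v = expr

[S [U if c then [S [U if c then [S [M v = expr]]]]]]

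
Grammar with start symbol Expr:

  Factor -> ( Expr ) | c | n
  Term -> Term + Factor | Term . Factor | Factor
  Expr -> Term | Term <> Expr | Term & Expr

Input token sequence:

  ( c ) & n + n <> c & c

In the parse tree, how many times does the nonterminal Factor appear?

[Expr [Term [Factor ( [Expr [Term [Factor c]]] )]] & [Expr [Term [Term [Factor n]] + [Factor n]] <> [Expr [Term [Factor c]] & [Expr [Term [Factor c]]]]]]

6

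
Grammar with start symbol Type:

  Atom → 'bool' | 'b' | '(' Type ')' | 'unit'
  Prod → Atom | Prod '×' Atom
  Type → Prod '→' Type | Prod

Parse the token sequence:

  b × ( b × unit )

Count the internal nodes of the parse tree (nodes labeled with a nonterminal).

10

[Type [Prod [Prod [Atom b]] × [Atom ( [Type [Prod [Prod [Atom b]] × [Atom unit]]] )]]]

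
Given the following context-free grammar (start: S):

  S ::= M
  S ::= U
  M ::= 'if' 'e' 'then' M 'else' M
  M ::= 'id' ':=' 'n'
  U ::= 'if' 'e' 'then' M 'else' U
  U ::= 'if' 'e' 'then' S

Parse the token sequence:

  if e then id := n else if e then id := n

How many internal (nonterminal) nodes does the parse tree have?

6

[S [U if e then [M id := n] else [U if e then [S [M id := n]]]]]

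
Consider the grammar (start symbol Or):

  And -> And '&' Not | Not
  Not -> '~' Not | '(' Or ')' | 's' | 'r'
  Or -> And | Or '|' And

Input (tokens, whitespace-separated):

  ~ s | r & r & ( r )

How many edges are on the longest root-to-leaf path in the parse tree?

6

[Or [Or [And [Not ~ [Not s]]]] | [And [And [And [Not r]] & [Not r]] & [Not ( [Or [And [Not r]]] )]]]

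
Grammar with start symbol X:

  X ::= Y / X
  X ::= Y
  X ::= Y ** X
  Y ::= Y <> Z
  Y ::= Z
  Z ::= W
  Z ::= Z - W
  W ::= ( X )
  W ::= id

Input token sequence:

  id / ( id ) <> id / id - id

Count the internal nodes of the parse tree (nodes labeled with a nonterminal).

21

[X [Y [Z [W id]]] / [X [Y [Y [Z [W ( [X [Y [Z [W id]]]] )]]] <> [Z [W id]]] / [X [Y [Z [Z [W id]] - [W id]]]]]]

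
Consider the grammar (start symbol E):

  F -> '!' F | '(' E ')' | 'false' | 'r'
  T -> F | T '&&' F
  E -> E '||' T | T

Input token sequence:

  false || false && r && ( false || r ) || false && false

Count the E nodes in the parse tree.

[E [E [E [T [F false]]] || [T [T [T [F false]] && [F r]] && [F ( [E [E [T [F false]]] || [T [F r]]] )]]] || [T [T [F false]] && [F false]]]

5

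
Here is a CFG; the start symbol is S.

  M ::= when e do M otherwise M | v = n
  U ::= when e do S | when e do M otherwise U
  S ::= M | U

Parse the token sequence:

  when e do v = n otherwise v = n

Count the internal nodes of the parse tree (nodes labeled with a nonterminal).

4

[S [M when e do [M v = n] otherwise [M v = n]]]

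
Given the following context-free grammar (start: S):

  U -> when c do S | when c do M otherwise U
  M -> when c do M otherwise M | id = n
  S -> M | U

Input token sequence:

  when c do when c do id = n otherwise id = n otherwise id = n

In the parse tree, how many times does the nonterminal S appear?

1

[S [M when c do [M when c do [M id = n] otherwise [M id = n]] otherwise [M id = n]]]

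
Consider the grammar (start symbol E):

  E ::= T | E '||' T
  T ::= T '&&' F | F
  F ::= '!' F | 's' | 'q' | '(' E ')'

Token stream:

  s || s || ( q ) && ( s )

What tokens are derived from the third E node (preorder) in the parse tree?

s

[E [E [E [T [F s]]] || [T [F s]]] || [T [T [F ( [E [T [F q]]] )]] && [F ( [E [T [F s]]] )]]]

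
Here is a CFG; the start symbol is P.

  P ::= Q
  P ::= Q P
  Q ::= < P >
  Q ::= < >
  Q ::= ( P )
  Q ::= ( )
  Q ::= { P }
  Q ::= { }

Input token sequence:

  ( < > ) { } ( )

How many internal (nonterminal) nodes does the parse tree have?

[P [Q ( [P [Q < >]] )] [P [Q { }] [P [Q ( )]]]]

8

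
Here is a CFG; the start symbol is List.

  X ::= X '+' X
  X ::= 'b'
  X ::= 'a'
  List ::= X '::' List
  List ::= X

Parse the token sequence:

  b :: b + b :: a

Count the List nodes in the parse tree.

[List [X b] :: [List [X [X b] + [X b]] :: [List [X a]]]]

3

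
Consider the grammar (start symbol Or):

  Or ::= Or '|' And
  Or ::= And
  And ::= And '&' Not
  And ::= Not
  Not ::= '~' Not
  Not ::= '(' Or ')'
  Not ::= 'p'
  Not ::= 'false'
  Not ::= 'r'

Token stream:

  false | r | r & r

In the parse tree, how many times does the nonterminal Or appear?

3

[Or [Or [Or [And [Not false]]] | [And [Not r]]] | [And [And [Not r]] & [Not r]]]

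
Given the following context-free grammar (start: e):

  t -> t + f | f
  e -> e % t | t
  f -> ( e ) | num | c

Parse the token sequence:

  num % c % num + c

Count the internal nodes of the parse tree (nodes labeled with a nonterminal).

[e [e [e [t [f num]]] % [t [f c]]] % [t [t [f num]] + [f c]]]

11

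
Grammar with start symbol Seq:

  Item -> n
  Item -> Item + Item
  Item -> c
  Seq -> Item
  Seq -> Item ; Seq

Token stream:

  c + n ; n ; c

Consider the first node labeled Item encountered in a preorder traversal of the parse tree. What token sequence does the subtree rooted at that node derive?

c + n

[Seq [Item [Item c] + [Item n]] ; [Seq [Item n] ; [Seq [Item c]]]]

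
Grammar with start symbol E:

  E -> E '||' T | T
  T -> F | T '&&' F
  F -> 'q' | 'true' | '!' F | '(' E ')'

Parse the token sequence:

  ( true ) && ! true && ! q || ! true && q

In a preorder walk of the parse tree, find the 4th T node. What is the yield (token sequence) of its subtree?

true

[E [E [T [T [T [F ( [E [T [F true]]] )]] && [F ! [F true]]] && [F ! [F q]]]] || [T [T [F ! [F true]]] && [F q]]]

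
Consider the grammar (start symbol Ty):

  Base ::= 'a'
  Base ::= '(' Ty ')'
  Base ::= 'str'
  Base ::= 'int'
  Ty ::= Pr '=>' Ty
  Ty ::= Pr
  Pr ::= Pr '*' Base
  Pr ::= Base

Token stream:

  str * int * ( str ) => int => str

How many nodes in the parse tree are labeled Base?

[Ty [Pr [Pr [Pr [Base str]] * [Base int]] * [Base ( [Ty [Pr [Base str]]] )]] => [Ty [Pr [Base int]] => [Ty [Pr [Base str]]]]]

6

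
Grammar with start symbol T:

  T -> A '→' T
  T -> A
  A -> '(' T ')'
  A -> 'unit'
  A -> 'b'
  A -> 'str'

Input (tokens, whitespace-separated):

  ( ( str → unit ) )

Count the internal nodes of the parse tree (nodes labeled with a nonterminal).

[T [A ( [T [A ( [T [A str] → [T [A unit]]] )]] )]]

8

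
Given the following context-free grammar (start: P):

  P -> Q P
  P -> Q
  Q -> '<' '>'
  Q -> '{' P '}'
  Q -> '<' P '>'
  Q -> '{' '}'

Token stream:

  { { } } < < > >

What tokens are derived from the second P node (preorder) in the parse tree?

{ }

[P [Q { [P [Q { }]] }] [P [Q < [P [Q < >]] >]]]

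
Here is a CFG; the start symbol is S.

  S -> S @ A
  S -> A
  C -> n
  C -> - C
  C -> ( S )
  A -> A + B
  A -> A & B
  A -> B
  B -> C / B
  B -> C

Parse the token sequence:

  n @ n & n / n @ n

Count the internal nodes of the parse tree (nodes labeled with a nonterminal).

17

[S [S [S [A [B [C n]]]] @ [A [A [B [C n]]] & [B [C n] / [B [C n]]]]] @ [A [B [C n]]]]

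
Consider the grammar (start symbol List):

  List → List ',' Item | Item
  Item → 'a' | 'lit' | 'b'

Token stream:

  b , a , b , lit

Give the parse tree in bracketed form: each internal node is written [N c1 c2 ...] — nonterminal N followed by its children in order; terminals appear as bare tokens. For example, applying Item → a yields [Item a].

List
List , Item
List , Item , Item
List , Item , Item , Item
Item , Item , Item , Item
b , Item , Item , Item
b , a , Item , Item
b , a , b , Item
b , a , b , lit

[List [List [List [List [Item b]] , [Item a]] , [Item b]] , [Item lit]]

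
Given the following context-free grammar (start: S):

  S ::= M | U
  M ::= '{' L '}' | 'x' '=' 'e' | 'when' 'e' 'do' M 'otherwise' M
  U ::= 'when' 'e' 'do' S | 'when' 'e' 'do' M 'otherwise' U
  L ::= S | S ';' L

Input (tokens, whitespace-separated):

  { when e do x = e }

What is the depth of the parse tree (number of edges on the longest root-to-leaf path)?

[S [M { [L [S [U when e do [S [M x = e]]]]] }]]

7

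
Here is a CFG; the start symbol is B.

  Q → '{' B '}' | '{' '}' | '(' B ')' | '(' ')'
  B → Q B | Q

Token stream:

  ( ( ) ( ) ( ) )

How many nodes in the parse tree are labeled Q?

4

[B [Q ( [B [Q ( )] [B [Q ( )] [B [Q ( )]]]] )]]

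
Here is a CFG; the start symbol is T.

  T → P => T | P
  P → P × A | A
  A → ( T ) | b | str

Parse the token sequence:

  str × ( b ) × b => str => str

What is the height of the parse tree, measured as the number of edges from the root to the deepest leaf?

7

[T [P [P [P [A str]] × [A ( [T [P [A b]]] )]] × [A b]] => [T [P [A str]] => [T [P [A str]]]]]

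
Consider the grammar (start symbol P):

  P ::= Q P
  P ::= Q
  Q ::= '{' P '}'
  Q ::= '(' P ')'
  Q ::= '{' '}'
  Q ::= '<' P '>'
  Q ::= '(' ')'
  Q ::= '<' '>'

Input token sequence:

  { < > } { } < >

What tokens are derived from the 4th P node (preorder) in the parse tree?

< >

[P [Q { [P [Q < >]] }] [P [Q { }] [P [Q < >]]]]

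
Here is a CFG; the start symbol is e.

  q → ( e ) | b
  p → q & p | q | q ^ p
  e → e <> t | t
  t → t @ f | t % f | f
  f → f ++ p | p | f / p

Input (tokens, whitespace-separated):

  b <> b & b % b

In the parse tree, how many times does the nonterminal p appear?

4

[e [e [t [f [p [q b]]]]] <> [t [t [f [p [q b] & [p [q b]]]]] % [f [p [q b]]]]]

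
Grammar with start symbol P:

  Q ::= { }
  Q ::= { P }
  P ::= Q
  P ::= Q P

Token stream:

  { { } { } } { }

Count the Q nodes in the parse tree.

[P [Q { [P [Q { }] [P [Q { }]]] }] [P [Q { }]]]

4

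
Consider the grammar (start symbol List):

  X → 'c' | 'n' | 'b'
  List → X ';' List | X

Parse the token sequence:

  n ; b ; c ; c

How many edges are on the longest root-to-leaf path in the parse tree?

5

[List [X n] ; [List [X b] ; [List [X c] ; [List [X c]]]]]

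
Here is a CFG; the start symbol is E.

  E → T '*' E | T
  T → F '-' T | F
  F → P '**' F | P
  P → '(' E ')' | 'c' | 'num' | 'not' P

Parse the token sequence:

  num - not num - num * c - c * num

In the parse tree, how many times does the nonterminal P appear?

7

[E [T [F [P num]] - [T [F [P not [P num]]] - [T [F [P num]]]]] * [E [T [F [P c]] - [T [F [P c]]]] * [E [T [F [P num]]]]]]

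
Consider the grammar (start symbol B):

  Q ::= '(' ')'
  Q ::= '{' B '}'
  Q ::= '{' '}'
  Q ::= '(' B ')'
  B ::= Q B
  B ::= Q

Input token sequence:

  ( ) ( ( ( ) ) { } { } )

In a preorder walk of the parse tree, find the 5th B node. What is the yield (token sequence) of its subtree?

[B [Q ( )] [B [Q ( [B [Q ( [B [Q ( )]] )] [B [Q { }] [B [Q { }]]]] )]]]

{ } { }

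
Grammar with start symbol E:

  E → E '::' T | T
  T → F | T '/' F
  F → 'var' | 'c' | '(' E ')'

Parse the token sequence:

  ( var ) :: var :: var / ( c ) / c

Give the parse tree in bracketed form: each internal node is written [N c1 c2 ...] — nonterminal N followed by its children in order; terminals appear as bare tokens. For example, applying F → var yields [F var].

E
E :: T
E :: T :: T
T :: T :: T
F :: T :: T
( E ) :: T :: T
( T ) :: T :: T
( F ) :: T :: T
( var ) :: T :: T
( var ) :: F :: T
( var ) :: var :: T
( var ) :: var :: T / F
( var ) :: var :: T / F / F
( var ) :: var :: F / F / F
( var ) :: var :: var / F / F
( var ) :: var :: var / ( E ) / F
( var ) :: var :: var / ( T ) / F
( var ) :: var :: var / ( F ) / F
( var ) :: var :: var / ( c ) / F
( var ) :: var :: var / ( c ) / c

[E [E [E [T [F ( [E [T [F var]]] )]]] :: [T [F var]]] :: [T [T [T [F var]] / [F ( [E [T [F c]]] )]] / [F c]]]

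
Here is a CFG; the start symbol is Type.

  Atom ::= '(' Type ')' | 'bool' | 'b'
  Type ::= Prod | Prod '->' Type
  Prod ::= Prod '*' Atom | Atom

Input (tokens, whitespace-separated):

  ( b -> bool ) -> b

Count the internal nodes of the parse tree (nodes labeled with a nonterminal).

12

[Type [Prod [Atom ( [Type [Prod [Atom b]] -> [Type [Prod [Atom bool]]]] )]] -> [Type [Prod [Atom b]]]]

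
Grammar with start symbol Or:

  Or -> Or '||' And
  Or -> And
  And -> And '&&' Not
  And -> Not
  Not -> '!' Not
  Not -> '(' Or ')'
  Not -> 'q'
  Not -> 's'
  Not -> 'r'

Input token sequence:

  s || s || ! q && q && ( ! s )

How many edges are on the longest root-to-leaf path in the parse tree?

7

[Or [Or [Or [And [Not s]]] || [And [Not s]]] || [And [And [And [Not ! [Not q]]] && [Not q]] && [Not ( [Or [And [Not ! [Not s]]]] )]]]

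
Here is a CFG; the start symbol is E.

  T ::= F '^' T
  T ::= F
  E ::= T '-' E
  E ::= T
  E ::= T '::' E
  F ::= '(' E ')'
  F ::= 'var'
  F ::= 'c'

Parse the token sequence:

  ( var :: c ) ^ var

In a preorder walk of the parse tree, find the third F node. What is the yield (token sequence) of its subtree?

c

[E [T [F ( [E [T [F var]] :: [E [T [F c]]]] )] ^ [T [F var]]]]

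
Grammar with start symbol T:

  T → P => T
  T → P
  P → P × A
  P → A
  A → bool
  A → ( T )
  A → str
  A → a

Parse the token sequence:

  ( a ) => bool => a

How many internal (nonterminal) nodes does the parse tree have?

[T [P [A ( [T [P [A a]]] )]] => [T [P [A bool]] => [T [P [A a]]]]]

12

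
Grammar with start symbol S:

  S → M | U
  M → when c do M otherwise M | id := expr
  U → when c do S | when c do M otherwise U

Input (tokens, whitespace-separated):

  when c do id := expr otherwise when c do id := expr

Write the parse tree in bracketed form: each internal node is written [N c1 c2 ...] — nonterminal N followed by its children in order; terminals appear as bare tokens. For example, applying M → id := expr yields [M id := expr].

S
U
when c do M otherwise U
when c do id := expr otherwise U
when c do id := expr otherwise when c do S
when c do id := expr otherwise when c do M
when c do id := expr otherwise when c do id := expr

[S [U when c do [M id := expr] otherwise [U when c do [S [M id := expr]]]]]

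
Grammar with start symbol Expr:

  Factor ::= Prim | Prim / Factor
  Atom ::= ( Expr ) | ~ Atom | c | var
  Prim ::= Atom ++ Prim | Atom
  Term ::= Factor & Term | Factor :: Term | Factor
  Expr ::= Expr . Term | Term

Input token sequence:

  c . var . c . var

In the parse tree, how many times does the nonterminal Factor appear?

4

[Expr [Expr [Expr [Expr [Term [Factor [Prim [Atom c]]]]] . [Term [Factor [Prim [Atom var]]]]] . [Term [Factor [Prim [Atom c]]]]] . [Term [Factor [Prim [Atom var]]]]]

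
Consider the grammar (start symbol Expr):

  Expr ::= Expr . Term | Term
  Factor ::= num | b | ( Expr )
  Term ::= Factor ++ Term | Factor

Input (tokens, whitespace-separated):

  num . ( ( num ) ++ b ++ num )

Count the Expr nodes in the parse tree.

4

[Expr [Expr [Term [Factor num]]] . [Term [Factor ( [Expr [Term [Factor ( [Expr [Term [Factor num]]] )] ++ [Term [Factor b] ++ [Term [Factor num]]]]] )]]]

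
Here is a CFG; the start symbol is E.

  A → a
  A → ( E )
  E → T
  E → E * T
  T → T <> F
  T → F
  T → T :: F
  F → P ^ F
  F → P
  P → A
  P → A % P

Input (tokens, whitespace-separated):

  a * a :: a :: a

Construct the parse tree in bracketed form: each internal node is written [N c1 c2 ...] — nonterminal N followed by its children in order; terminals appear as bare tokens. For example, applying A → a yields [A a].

[E [E [T [F [P [A a]]]]] * [T [T [T [F [P [A a]]]] :: [F [P [A a]]]] :: [F [P [A a]]]]]

E
E * T
T * T
F * T
P * T
A * T
a * T
a * T :: F
a * T :: F :: F
a * F :: F :: F
a * P :: F :: F
a * A :: F :: F
a * a :: F :: F
a * a :: P :: F
a * a :: A :: F
a * a :: a :: F
a * a :: a :: P
a * a :: a :: A
a * a :: a :: a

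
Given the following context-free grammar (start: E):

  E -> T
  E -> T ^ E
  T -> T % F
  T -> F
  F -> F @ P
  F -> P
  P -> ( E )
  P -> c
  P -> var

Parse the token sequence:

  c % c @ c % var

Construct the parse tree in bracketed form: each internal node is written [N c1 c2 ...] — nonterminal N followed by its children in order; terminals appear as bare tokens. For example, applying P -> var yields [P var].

E
T
T % F
T % F % F
F % F % F
P % F % F
c % F % F
c % F @ P % F
c % P @ P % F
c % c @ P % F
c % c @ c % F
c % c @ c % P
c % c @ c % var

[E [T [T [T [F [P c]]] % [F [F [P c]] @ [P c]]] % [F [P var]]]]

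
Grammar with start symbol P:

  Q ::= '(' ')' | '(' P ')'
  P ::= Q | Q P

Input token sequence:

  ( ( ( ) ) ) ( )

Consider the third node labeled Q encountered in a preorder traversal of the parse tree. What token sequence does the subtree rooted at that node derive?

( )

[P [Q ( [P [Q ( [P [Q ( )]] )]] )] [P [Q ( )]]]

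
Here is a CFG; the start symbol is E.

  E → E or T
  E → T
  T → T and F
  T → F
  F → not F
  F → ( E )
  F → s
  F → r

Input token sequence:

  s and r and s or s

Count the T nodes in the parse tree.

[E [E [T [T [T [F s]] and [F r]] and [F s]]] or [T [F s]]]

4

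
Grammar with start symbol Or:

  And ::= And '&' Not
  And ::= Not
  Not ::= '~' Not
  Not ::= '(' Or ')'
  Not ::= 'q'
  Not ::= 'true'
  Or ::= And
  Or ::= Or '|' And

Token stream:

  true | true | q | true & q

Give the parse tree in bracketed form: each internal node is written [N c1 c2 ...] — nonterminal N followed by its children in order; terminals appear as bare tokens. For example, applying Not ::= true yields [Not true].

Or
Or | And
Or | And | And
Or | And | And | And
And | And | And | And
Not | And | And | And
true | And | And | And
true | Not | And | And
true | true | And | And
true | true | Not | And
true | true | q | And
true | true | q | And & Not
true | true | q | Not & Not
true | true | q | true & Not
true | true | q | true & q

[Or [Or [Or [Or [And [Not true]]] | [And [Not true]]] | [And [Not q]]] | [And [And [Not true]] & [Not q]]]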